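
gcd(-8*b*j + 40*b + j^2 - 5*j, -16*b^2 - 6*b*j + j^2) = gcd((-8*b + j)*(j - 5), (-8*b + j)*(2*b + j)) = 8*b - j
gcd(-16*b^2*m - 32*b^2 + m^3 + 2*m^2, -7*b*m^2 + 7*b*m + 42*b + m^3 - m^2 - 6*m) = m + 2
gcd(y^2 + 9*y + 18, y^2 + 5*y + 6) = y + 3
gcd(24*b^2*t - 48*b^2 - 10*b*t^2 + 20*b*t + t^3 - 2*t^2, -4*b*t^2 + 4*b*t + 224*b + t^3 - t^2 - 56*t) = -4*b + t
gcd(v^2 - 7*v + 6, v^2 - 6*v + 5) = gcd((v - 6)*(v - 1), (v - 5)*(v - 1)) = v - 1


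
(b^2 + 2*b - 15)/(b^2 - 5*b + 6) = (b + 5)/(b - 2)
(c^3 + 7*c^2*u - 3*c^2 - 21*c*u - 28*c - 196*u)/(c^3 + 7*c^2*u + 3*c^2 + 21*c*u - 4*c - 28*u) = (c - 7)/(c - 1)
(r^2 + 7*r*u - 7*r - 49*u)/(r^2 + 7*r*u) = (r - 7)/r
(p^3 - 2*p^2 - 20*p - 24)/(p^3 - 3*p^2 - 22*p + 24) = (p^2 + 4*p + 4)/(p^2 + 3*p - 4)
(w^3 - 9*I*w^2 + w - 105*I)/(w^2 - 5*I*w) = w - 4*I + 21/w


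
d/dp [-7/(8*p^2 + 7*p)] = 7*(16*p + 7)/(p^2*(8*p + 7)^2)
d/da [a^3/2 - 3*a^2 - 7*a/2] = 3*a^2/2 - 6*a - 7/2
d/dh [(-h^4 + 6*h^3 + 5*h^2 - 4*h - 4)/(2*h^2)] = -h + 3 + 2/h^2 + 4/h^3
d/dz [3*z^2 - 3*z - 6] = 6*z - 3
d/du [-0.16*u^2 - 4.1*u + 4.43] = -0.32*u - 4.1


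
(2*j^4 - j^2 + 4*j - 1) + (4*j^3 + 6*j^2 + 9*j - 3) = 2*j^4 + 4*j^3 + 5*j^2 + 13*j - 4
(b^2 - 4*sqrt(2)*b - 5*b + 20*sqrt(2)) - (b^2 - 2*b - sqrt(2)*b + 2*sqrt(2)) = -3*sqrt(2)*b - 3*b + 18*sqrt(2)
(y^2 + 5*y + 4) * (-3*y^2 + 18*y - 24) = -3*y^4 + 3*y^3 + 54*y^2 - 48*y - 96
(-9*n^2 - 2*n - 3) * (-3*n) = 27*n^3 + 6*n^2 + 9*n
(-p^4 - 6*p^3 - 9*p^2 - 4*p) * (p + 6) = -p^5 - 12*p^4 - 45*p^3 - 58*p^2 - 24*p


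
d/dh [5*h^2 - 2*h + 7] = 10*h - 2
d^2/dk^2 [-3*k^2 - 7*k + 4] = -6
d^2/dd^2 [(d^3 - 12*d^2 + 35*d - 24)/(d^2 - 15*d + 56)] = 48/(d^3 - 21*d^2 + 147*d - 343)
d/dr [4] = 0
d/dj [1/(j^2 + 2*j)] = 2*(-j - 1)/(j^2*(j + 2)^2)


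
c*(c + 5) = c^2 + 5*c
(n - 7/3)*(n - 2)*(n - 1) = n^3 - 16*n^2/3 + 9*n - 14/3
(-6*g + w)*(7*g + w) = -42*g^2 + g*w + w^2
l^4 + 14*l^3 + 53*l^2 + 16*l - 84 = (l - 1)*(l + 2)*(l + 6)*(l + 7)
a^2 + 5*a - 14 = (a - 2)*(a + 7)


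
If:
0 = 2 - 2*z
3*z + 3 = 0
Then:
No Solution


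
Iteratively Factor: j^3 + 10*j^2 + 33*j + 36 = (j + 3)*(j^2 + 7*j + 12) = (j + 3)^2*(j + 4)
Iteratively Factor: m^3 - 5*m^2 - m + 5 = (m - 5)*(m^2 - 1) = (m - 5)*(m - 1)*(m + 1)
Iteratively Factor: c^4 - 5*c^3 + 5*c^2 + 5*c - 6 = (c + 1)*(c^3 - 6*c^2 + 11*c - 6) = (c - 3)*(c + 1)*(c^2 - 3*c + 2) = (c - 3)*(c - 2)*(c + 1)*(c - 1)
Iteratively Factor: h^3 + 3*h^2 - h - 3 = (h + 1)*(h^2 + 2*h - 3) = (h - 1)*(h + 1)*(h + 3)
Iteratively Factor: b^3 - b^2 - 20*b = (b - 5)*(b^2 + 4*b) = (b - 5)*(b + 4)*(b)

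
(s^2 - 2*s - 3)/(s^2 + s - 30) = (s^2 - 2*s - 3)/(s^2 + s - 30)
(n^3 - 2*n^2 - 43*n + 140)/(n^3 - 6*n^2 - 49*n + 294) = (n^2 - 9*n + 20)/(n^2 - 13*n + 42)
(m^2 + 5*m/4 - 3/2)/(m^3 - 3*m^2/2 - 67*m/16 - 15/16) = 4*(-4*m^2 - 5*m + 6)/(-16*m^3 + 24*m^2 + 67*m + 15)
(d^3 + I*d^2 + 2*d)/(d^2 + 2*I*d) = d - I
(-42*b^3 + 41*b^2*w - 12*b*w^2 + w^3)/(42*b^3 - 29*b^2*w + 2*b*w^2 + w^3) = (-7*b + w)/(7*b + w)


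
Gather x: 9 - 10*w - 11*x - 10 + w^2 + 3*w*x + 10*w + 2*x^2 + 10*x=w^2 + 2*x^2 + x*(3*w - 1) - 1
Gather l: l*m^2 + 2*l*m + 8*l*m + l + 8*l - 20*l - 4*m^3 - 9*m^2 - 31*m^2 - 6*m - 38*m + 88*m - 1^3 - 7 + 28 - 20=l*(m^2 + 10*m - 11) - 4*m^3 - 40*m^2 + 44*m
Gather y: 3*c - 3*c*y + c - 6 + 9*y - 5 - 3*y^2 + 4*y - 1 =4*c - 3*y^2 + y*(13 - 3*c) - 12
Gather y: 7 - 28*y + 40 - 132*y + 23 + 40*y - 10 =60 - 120*y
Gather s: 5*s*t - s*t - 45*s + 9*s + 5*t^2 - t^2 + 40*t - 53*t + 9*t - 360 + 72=s*(4*t - 36) + 4*t^2 - 4*t - 288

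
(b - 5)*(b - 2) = b^2 - 7*b + 10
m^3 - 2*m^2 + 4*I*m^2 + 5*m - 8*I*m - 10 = (m - 2)*(m - I)*(m + 5*I)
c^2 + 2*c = c*(c + 2)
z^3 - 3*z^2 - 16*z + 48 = (z - 4)*(z - 3)*(z + 4)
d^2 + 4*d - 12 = (d - 2)*(d + 6)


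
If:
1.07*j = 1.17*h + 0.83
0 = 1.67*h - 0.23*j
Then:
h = 0.13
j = 0.91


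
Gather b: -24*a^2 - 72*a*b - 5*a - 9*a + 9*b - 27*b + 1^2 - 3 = -24*a^2 - 14*a + b*(-72*a - 18) - 2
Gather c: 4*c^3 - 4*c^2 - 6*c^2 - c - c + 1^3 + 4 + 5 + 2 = 4*c^3 - 10*c^2 - 2*c + 12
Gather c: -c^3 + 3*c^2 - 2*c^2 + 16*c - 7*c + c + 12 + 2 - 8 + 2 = -c^3 + c^2 + 10*c + 8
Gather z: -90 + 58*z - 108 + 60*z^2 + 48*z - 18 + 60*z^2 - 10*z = 120*z^2 + 96*z - 216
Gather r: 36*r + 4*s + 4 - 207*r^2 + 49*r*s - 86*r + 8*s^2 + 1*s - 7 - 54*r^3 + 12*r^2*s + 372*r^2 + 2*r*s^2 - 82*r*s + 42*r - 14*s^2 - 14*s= -54*r^3 + r^2*(12*s + 165) + r*(2*s^2 - 33*s - 8) - 6*s^2 - 9*s - 3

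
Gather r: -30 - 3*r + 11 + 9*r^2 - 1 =9*r^2 - 3*r - 20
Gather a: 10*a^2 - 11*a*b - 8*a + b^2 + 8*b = 10*a^2 + a*(-11*b - 8) + b^2 + 8*b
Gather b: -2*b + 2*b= 0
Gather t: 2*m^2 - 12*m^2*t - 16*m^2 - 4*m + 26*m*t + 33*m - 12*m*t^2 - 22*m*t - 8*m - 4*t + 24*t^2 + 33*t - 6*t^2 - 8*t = -14*m^2 + 21*m + t^2*(18 - 12*m) + t*(-12*m^2 + 4*m + 21)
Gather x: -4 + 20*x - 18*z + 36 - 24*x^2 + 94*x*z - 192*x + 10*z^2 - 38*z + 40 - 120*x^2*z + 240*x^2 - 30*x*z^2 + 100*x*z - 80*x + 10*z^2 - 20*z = x^2*(216 - 120*z) + x*(-30*z^2 + 194*z - 252) + 20*z^2 - 76*z + 72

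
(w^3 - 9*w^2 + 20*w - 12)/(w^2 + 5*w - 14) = (w^2 - 7*w + 6)/(w + 7)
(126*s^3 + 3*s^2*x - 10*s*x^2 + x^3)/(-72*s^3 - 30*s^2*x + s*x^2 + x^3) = (-7*s + x)/(4*s + x)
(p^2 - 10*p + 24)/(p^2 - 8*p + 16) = (p - 6)/(p - 4)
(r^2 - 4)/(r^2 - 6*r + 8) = (r + 2)/(r - 4)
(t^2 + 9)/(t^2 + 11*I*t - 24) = (t - 3*I)/(t + 8*I)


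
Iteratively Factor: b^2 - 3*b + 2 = (b - 2)*(b - 1)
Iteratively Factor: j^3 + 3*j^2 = (j + 3)*(j^2) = j*(j + 3)*(j)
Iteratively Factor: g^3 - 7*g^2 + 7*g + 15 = (g + 1)*(g^2 - 8*g + 15) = (g - 5)*(g + 1)*(g - 3)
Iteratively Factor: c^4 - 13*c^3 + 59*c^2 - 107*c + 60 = (c - 3)*(c^3 - 10*c^2 + 29*c - 20) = (c - 5)*(c - 3)*(c^2 - 5*c + 4) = (c - 5)*(c - 3)*(c - 1)*(c - 4)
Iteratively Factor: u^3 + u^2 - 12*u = (u + 4)*(u^2 - 3*u) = (u - 3)*(u + 4)*(u)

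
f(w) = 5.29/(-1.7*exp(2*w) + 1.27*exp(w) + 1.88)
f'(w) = 5.29*(3.4*exp(2*w) - 1.27*exp(w))/(-1.7*exp(2*w) + 1.27*exp(w) + 1.88)^2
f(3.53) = -0.00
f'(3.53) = 0.01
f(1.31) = -0.32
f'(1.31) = 0.79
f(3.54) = -0.00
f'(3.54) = 0.01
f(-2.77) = 2.71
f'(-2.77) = -0.09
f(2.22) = -0.04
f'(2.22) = 0.09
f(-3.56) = 2.76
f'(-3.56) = -0.05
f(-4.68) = 2.80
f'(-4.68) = -0.02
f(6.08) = -0.00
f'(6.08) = 0.00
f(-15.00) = 2.81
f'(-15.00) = 0.00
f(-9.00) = 2.81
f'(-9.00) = 0.00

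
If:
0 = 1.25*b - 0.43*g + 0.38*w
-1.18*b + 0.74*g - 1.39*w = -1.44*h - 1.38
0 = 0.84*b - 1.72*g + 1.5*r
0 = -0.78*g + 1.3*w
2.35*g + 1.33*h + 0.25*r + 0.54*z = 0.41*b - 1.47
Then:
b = -0.031046764521121*z - 0.0112352874694489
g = -0.192121067581195*z - 0.0695252937465897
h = -0.0379823350608022*z - 0.972078483907034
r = -0.202912636027942*z - 0.0734305758465315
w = -0.115272640548717*z - 0.0417151762479538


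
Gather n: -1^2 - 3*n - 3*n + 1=-6*n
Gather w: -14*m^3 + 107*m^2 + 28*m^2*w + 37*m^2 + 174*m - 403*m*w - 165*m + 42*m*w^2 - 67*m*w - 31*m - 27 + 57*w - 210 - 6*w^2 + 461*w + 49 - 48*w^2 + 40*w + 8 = -14*m^3 + 144*m^2 - 22*m + w^2*(42*m - 54) + w*(28*m^2 - 470*m + 558) - 180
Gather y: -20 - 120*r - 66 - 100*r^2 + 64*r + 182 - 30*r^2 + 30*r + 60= -130*r^2 - 26*r + 156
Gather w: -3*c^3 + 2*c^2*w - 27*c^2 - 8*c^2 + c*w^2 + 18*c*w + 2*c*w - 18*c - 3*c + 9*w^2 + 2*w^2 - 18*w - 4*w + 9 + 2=-3*c^3 - 35*c^2 - 21*c + w^2*(c + 11) + w*(2*c^2 + 20*c - 22) + 11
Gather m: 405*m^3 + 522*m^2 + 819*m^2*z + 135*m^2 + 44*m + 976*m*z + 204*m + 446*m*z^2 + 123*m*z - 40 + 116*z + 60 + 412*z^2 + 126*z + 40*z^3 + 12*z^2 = 405*m^3 + m^2*(819*z + 657) + m*(446*z^2 + 1099*z + 248) + 40*z^3 + 424*z^2 + 242*z + 20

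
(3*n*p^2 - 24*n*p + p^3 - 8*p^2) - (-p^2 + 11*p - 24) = 3*n*p^2 - 24*n*p + p^3 - 7*p^2 - 11*p + 24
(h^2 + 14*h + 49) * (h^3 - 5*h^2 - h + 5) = h^5 + 9*h^4 - 22*h^3 - 254*h^2 + 21*h + 245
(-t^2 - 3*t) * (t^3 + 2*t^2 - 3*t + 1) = -t^5 - 5*t^4 - 3*t^3 + 8*t^2 - 3*t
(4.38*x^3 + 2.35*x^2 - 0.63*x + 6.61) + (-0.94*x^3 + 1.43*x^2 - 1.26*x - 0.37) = 3.44*x^3 + 3.78*x^2 - 1.89*x + 6.24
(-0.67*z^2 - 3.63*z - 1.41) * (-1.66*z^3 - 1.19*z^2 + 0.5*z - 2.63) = 1.1122*z^5 + 6.8231*z^4 + 6.3253*z^3 + 1.625*z^2 + 8.8419*z + 3.7083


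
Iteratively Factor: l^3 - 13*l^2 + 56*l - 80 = (l - 5)*(l^2 - 8*l + 16) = (l - 5)*(l - 4)*(l - 4)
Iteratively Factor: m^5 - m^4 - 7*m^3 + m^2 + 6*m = (m + 2)*(m^4 - 3*m^3 - m^2 + 3*m) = (m + 1)*(m + 2)*(m^3 - 4*m^2 + 3*m) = (m - 3)*(m + 1)*(m + 2)*(m^2 - m) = (m - 3)*(m - 1)*(m + 1)*(m + 2)*(m)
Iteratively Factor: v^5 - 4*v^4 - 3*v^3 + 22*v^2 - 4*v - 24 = (v - 2)*(v^4 - 2*v^3 - 7*v^2 + 8*v + 12) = (v - 2)*(v + 2)*(v^3 - 4*v^2 + v + 6) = (v - 2)*(v + 1)*(v + 2)*(v^2 - 5*v + 6) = (v - 2)^2*(v + 1)*(v + 2)*(v - 3)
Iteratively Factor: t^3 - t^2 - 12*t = (t - 4)*(t^2 + 3*t) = t*(t - 4)*(t + 3)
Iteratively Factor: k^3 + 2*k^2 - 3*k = (k - 1)*(k^2 + 3*k) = (k - 1)*(k + 3)*(k)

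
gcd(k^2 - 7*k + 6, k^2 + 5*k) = 1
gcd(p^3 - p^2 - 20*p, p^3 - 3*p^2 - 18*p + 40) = p^2 - p - 20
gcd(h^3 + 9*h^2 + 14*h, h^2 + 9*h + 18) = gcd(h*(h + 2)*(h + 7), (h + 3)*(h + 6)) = 1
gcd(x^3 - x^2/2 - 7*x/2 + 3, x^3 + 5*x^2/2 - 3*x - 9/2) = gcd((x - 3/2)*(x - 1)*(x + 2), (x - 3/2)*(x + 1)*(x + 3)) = x - 3/2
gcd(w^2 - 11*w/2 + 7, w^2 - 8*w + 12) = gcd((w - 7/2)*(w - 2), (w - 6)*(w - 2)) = w - 2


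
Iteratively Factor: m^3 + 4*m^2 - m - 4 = (m + 1)*(m^2 + 3*m - 4) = (m - 1)*(m + 1)*(m + 4)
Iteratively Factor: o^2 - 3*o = (o - 3)*(o)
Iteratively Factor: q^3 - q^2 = (q)*(q^2 - q) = q*(q - 1)*(q)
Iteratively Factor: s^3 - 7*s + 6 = (s - 2)*(s^2 + 2*s - 3) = (s - 2)*(s + 3)*(s - 1)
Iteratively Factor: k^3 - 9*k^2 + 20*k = (k - 5)*(k^2 - 4*k) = (k - 5)*(k - 4)*(k)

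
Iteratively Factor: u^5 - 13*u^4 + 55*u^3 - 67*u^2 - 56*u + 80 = (u + 1)*(u^4 - 14*u^3 + 69*u^2 - 136*u + 80) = (u - 4)*(u + 1)*(u^3 - 10*u^2 + 29*u - 20) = (u - 4)^2*(u + 1)*(u^2 - 6*u + 5) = (u - 4)^2*(u - 1)*(u + 1)*(u - 5)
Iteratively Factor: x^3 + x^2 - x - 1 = (x + 1)*(x^2 - 1) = (x + 1)^2*(x - 1)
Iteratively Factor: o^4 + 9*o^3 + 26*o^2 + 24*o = (o)*(o^3 + 9*o^2 + 26*o + 24) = o*(o + 4)*(o^2 + 5*o + 6) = o*(o + 3)*(o + 4)*(o + 2)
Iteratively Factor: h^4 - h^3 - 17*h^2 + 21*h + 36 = (h + 4)*(h^3 - 5*h^2 + 3*h + 9) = (h - 3)*(h + 4)*(h^2 - 2*h - 3) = (h - 3)*(h + 1)*(h + 4)*(h - 3)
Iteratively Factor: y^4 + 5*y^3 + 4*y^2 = (y + 4)*(y^3 + y^2) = y*(y + 4)*(y^2 + y) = y*(y + 1)*(y + 4)*(y)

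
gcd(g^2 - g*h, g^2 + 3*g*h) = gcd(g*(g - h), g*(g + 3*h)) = g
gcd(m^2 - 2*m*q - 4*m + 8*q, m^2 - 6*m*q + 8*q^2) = -m + 2*q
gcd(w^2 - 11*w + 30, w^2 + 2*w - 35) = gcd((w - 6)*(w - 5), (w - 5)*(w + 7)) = w - 5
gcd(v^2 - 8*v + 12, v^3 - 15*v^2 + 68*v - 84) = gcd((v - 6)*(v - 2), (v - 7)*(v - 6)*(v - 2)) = v^2 - 8*v + 12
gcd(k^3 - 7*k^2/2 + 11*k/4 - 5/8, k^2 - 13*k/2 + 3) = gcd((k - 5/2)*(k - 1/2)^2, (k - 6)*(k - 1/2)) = k - 1/2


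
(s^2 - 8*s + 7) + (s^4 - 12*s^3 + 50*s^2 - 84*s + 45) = s^4 - 12*s^3 + 51*s^2 - 92*s + 52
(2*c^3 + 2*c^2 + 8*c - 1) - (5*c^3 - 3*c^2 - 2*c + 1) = -3*c^3 + 5*c^2 + 10*c - 2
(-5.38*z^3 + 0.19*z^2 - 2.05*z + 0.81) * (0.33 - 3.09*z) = 16.6242*z^4 - 2.3625*z^3 + 6.3972*z^2 - 3.1794*z + 0.2673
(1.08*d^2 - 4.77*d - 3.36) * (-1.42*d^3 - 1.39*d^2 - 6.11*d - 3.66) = -1.5336*d^5 + 5.2722*d^4 + 4.8027*d^3 + 29.8623*d^2 + 37.9878*d + 12.2976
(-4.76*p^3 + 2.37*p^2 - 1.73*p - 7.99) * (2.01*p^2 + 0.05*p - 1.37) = -9.5676*p^5 + 4.5257*p^4 + 3.1624*p^3 - 19.3933*p^2 + 1.9706*p + 10.9463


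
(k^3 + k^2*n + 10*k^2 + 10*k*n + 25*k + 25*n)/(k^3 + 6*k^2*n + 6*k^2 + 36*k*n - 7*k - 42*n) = (k^3 + k^2*n + 10*k^2 + 10*k*n + 25*k + 25*n)/(k^3 + 6*k^2*n + 6*k^2 + 36*k*n - 7*k - 42*n)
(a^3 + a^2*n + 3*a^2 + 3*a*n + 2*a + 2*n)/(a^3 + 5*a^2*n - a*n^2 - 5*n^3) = (a^2 + 3*a + 2)/(a^2 + 4*a*n - 5*n^2)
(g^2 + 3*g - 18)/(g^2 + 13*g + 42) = (g - 3)/(g + 7)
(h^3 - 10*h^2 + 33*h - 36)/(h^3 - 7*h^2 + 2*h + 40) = (h^2 - 6*h + 9)/(h^2 - 3*h - 10)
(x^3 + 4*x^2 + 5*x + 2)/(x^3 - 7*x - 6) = (x + 1)/(x - 3)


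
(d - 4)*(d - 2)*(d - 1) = d^3 - 7*d^2 + 14*d - 8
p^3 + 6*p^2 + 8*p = p*(p + 2)*(p + 4)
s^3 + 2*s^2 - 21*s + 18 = (s - 3)*(s - 1)*(s + 6)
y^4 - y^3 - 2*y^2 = y^2*(y - 2)*(y + 1)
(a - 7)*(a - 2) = a^2 - 9*a + 14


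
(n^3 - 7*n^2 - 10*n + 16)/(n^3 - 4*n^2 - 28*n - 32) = (n - 1)/(n + 2)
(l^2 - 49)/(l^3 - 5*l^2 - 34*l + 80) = (l^2 - 49)/(l^3 - 5*l^2 - 34*l + 80)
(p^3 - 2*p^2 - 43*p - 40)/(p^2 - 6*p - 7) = (p^2 - 3*p - 40)/(p - 7)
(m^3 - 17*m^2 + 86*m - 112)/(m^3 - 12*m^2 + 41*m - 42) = (m - 8)/(m - 3)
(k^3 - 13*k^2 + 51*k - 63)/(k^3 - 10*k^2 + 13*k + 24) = (k^2 - 10*k + 21)/(k^2 - 7*k - 8)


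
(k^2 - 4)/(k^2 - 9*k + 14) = (k + 2)/(k - 7)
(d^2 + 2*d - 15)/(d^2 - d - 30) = (d - 3)/(d - 6)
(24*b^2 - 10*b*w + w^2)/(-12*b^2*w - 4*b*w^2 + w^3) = (-4*b + w)/(w*(2*b + w))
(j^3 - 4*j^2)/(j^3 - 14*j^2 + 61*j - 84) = j^2/(j^2 - 10*j + 21)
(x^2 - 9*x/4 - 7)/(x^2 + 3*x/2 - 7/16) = 4*(x - 4)/(4*x - 1)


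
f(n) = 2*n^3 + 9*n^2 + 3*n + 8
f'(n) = 6*n^2 + 18*n + 3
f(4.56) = 398.46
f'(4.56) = 209.84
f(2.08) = 71.18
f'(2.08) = 66.40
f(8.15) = 1712.94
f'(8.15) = 548.24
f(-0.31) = 7.88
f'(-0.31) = -2.00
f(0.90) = 19.45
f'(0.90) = 24.06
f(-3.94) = 13.57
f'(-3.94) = 25.22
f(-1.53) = 17.31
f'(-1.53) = -10.49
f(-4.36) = 0.24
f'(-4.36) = 38.58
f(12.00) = 4796.00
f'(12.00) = 1083.00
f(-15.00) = -4762.00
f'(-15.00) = 1083.00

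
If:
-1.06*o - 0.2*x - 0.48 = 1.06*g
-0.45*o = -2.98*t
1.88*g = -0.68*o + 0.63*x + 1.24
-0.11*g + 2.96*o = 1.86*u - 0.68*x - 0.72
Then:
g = 0.631918238993711*x + 1.28993710691824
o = -0.82059748427673*x - 1.74276729559748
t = -0.123915727491452*x - 0.263169558060023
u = -0.977677182660445*x - 2.46262595523095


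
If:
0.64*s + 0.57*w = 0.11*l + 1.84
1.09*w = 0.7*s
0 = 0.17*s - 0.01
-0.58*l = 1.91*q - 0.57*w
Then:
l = -16.19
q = 4.93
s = 0.06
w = 0.04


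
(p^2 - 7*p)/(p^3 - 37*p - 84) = p/(p^2 + 7*p + 12)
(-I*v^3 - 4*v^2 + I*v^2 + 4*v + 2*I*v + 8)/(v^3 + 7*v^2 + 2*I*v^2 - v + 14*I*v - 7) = (-I*v^3 + v^2*(-4 + I) + 2*v*(2 + I) + 8)/(v^3 + v^2*(7 + 2*I) + v*(-1 + 14*I) - 7)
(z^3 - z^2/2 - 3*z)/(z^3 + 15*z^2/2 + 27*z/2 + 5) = z*(2*z^2 - z - 6)/(2*z^3 + 15*z^2 + 27*z + 10)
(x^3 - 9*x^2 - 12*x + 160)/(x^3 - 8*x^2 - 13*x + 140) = (x - 8)/(x - 7)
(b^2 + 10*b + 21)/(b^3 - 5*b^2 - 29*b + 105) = (b^2 + 10*b + 21)/(b^3 - 5*b^2 - 29*b + 105)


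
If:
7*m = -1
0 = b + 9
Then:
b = -9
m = -1/7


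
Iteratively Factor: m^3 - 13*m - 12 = (m + 3)*(m^2 - 3*m - 4) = (m + 1)*(m + 3)*(m - 4)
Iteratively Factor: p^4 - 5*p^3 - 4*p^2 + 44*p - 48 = (p + 3)*(p^3 - 8*p^2 + 20*p - 16) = (p - 2)*(p + 3)*(p^2 - 6*p + 8) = (p - 2)^2*(p + 3)*(p - 4)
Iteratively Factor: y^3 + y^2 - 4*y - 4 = (y - 2)*(y^2 + 3*y + 2) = (y - 2)*(y + 1)*(y + 2)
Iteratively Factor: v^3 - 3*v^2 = (v)*(v^2 - 3*v) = v*(v - 3)*(v)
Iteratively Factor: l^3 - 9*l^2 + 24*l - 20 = (l - 2)*(l^2 - 7*l + 10) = (l - 5)*(l - 2)*(l - 2)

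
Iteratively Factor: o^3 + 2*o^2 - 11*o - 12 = (o + 4)*(o^2 - 2*o - 3) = (o + 1)*(o + 4)*(o - 3)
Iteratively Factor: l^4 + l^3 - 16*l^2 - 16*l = (l + 4)*(l^3 - 3*l^2 - 4*l) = (l - 4)*(l + 4)*(l^2 + l) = (l - 4)*(l + 1)*(l + 4)*(l)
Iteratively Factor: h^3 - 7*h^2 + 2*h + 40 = (h + 2)*(h^2 - 9*h + 20) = (h - 5)*(h + 2)*(h - 4)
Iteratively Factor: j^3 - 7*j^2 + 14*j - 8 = (j - 2)*(j^2 - 5*j + 4) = (j - 4)*(j - 2)*(j - 1)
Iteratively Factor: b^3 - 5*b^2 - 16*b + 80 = (b - 4)*(b^2 - b - 20) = (b - 5)*(b - 4)*(b + 4)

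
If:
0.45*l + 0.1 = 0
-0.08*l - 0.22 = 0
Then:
No Solution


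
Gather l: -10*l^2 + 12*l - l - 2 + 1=-10*l^2 + 11*l - 1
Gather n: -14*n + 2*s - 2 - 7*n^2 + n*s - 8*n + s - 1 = -7*n^2 + n*(s - 22) + 3*s - 3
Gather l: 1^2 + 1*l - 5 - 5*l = -4*l - 4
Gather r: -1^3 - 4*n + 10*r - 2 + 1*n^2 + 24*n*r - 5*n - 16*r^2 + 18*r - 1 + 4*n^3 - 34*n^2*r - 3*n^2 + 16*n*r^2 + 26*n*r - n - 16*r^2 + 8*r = 4*n^3 - 2*n^2 - 10*n + r^2*(16*n - 32) + r*(-34*n^2 + 50*n + 36) - 4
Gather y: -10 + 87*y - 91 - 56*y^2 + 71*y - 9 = -56*y^2 + 158*y - 110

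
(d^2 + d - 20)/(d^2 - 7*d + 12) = (d + 5)/(d - 3)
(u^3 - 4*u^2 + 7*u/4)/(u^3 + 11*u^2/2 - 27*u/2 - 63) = u*(2*u - 1)/(2*(u^2 + 9*u + 18))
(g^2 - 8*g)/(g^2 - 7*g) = (g - 8)/(g - 7)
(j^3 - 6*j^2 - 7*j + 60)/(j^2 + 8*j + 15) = (j^2 - 9*j + 20)/(j + 5)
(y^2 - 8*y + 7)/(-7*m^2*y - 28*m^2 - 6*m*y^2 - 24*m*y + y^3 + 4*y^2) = (-y^2 + 8*y - 7)/(7*m^2*y + 28*m^2 + 6*m*y^2 + 24*m*y - y^3 - 4*y^2)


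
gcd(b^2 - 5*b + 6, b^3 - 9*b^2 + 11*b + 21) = b - 3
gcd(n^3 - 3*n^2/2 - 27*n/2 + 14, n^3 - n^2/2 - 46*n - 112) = n + 7/2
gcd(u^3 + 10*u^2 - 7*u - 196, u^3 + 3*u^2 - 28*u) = u^2 + 3*u - 28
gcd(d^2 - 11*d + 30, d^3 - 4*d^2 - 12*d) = d - 6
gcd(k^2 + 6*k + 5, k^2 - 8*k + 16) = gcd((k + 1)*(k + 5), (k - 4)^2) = 1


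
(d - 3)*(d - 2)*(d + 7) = d^3 + 2*d^2 - 29*d + 42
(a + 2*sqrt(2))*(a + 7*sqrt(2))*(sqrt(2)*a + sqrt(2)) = sqrt(2)*a^3 + sqrt(2)*a^2 + 18*a^2 + 18*a + 28*sqrt(2)*a + 28*sqrt(2)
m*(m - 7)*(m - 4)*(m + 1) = m^4 - 10*m^3 + 17*m^2 + 28*m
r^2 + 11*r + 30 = (r + 5)*(r + 6)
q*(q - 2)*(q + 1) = q^3 - q^2 - 2*q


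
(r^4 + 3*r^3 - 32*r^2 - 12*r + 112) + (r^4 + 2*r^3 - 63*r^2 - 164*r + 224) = 2*r^4 + 5*r^3 - 95*r^2 - 176*r + 336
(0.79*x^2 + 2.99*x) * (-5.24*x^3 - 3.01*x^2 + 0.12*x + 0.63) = -4.1396*x^5 - 18.0455*x^4 - 8.9051*x^3 + 0.8565*x^2 + 1.8837*x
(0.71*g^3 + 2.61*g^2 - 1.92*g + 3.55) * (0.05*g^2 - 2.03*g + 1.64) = 0.0355*g^5 - 1.3108*g^4 - 4.2299*g^3 + 8.3555*g^2 - 10.3553*g + 5.822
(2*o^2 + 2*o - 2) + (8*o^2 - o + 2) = 10*o^2 + o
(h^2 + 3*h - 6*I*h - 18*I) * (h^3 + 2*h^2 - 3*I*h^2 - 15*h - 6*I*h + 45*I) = h^5 + 5*h^4 - 9*I*h^4 - 27*h^3 - 45*I*h^3 - 135*h^2 + 81*I*h^2 + 162*h + 405*I*h + 810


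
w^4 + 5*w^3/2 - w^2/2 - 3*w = w*(w - 1)*(w + 3/2)*(w + 2)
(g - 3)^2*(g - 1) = g^3 - 7*g^2 + 15*g - 9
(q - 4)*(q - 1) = q^2 - 5*q + 4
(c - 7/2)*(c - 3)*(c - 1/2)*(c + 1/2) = c^4 - 13*c^3/2 + 41*c^2/4 + 13*c/8 - 21/8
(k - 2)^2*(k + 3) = k^3 - k^2 - 8*k + 12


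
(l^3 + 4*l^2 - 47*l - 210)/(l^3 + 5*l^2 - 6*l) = (l^2 - 2*l - 35)/(l*(l - 1))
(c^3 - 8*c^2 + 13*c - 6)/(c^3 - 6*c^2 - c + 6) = (c - 1)/(c + 1)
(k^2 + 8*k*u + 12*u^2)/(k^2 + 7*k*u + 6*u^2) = (k + 2*u)/(k + u)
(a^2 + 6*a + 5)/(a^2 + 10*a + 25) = (a + 1)/(a + 5)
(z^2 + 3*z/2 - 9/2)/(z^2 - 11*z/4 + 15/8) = 4*(z + 3)/(4*z - 5)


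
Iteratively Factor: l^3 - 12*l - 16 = (l + 2)*(l^2 - 2*l - 8) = (l + 2)^2*(l - 4)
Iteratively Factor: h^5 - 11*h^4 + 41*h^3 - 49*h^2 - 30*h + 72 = (h - 4)*(h^4 - 7*h^3 + 13*h^2 + 3*h - 18) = (h - 4)*(h - 3)*(h^3 - 4*h^2 + h + 6) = (h - 4)*(h - 3)^2*(h^2 - h - 2) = (h - 4)*(h - 3)^2*(h + 1)*(h - 2)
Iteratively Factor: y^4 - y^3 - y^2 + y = (y)*(y^3 - y^2 - y + 1) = y*(y - 1)*(y^2 - 1) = y*(y - 1)*(y + 1)*(y - 1)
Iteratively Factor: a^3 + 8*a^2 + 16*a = (a + 4)*(a^2 + 4*a) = (a + 4)^2*(a)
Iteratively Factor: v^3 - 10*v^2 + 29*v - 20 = (v - 4)*(v^2 - 6*v + 5) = (v - 4)*(v - 1)*(v - 5)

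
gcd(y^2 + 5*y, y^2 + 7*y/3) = y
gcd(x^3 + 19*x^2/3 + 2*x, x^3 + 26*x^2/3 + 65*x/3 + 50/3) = 1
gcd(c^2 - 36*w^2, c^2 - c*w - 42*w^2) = c + 6*w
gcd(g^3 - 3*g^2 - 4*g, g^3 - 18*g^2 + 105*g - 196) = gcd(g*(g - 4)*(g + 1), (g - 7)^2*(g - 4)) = g - 4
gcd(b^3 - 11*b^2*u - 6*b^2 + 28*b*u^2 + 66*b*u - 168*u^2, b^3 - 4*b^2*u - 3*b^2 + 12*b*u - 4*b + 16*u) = -b + 4*u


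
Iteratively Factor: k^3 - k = (k - 1)*(k^2 + k) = k*(k - 1)*(k + 1)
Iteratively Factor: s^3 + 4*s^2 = (s + 4)*(s^2) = s*(s + 4)*(s)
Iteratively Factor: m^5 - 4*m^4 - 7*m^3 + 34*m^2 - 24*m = (m - 1)*(m^4 - 3*m^3 - 10*m^2 + 24*m) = (m - 1)*(m + 3)*(m^3 - 6*m^2 + 8*m) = m*(m - 1)*(m + 3)*(m^2 - 6*m + 8) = m*(m - 4)*(m - 1)*(m + 3)*(m - 2)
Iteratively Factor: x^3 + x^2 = (x)*(x^2 + x) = x^2*(x + 1)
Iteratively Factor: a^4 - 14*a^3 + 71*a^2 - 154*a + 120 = (a - 4)*(a^3 - 10*a^2 + 31*a - 30) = (a - 4)*(a - 3)*(a^2 - 7*a + 10) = (a - 4)*(a - 3)*(a - 2)*(a - 5)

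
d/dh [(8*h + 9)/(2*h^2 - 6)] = (4*h^2 - h*(8*h + 9) - 12)/(h^2 - 3)^2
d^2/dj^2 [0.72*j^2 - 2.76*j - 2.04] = 1.44000000000000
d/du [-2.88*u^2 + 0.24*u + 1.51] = 0.24 - 5.76*u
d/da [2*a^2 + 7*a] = 4*a + 7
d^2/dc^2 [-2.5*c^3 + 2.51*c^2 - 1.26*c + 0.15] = 5.02 - 15.0*c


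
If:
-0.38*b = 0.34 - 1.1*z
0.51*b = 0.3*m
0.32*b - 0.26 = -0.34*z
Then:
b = 0.35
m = 0.60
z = 0.43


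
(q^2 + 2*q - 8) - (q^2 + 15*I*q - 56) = 2*q - 15*I*q + 48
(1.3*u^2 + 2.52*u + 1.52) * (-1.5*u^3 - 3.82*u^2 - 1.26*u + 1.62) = -1.95*u^5 - 8.746*u^4 - 13.5444*u^3 - 6.8756*u^2 + 2.1672*u + 2.4624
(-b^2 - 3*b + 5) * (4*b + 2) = -4*b^3 - 14*b^2 + 14*b + 10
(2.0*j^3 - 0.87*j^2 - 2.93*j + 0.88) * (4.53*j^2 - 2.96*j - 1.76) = 9.06*j^5 - 9.8611*j^4 - 14.2177*j^3 + 14.1904*j^2 + 2.552*j - 1.5488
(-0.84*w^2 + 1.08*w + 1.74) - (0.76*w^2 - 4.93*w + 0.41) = -1.6*w^2 + 6.01*w + 1.33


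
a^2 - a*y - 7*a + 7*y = (a - 7)*(a - y)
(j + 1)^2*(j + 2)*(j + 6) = j^4 + 10*j^3 + 29*j^2 + 32*j + 12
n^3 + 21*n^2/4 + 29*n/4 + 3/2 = (n + 1/4)*(n + 2)*(n + 3)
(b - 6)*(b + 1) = b^2 - 5*b - 6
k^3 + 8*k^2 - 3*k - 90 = (k - 3)*(k + 5)*(k + 6)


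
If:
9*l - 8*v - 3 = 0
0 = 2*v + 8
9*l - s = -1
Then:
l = -29/9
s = -28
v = -4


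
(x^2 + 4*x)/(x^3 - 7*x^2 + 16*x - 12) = x*(x + 4)/(x^3 - 7*x^2 + 16*x - 12)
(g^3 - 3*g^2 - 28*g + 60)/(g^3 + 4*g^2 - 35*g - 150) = (g - 2)/(g + 5)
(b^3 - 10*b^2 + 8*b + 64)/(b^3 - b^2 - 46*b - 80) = (b - 4)/(b + 5)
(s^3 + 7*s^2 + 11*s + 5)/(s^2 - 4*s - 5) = (s^2 + 6*s + 5)/(s - 5)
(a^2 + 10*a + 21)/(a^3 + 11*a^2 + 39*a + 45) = (a + 7)/(a^2 + 8*a + 15)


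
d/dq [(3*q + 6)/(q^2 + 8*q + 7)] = 3*(q^2 + 8*q - 2*(q + 2)*(q + 4) + 7)/(q^2 + 8*q + 7)^2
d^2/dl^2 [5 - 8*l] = 0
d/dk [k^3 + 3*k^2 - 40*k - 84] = 3*k^2 + 6*k - 40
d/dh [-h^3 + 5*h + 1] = 5 - 3*h^2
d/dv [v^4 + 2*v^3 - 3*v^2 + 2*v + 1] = 4*v^3 + 6*v^2 - 6*v + 2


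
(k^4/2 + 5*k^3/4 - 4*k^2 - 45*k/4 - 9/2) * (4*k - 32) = 2*k^5 - 11*k^4 - 56*k^3 + 83*k^2 + 342*k + 144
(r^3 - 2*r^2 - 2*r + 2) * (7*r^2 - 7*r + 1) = 7*r^5 - 21*r^4 + r^3 + 26*r^2 - 16*r + 2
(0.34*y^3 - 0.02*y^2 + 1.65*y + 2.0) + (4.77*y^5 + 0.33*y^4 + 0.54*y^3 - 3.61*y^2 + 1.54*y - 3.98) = 4.77*y^5 + 0.33*y^4 + 0.88*y^3 - 3.63*y^2 + 3.19*y - 1.98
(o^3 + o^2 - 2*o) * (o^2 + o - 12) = o^5 + 2*o^4 - 13*o^3 - 14*o^2 + 24*o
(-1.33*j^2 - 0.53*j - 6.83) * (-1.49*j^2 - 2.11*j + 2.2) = 1.9817*j^4 + 3.596*j^3 + 8.369*j^2 + 13.2453*j - 15.026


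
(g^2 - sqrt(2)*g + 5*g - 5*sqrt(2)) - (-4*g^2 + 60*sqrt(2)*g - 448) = 5*g^2 - 61*sqrt(2)*g + 5*g - 5*sqrt(2) + 448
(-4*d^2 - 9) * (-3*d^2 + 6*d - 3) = 12*d^4 - 24*d^3 + 39*d^2 - 54*d + 27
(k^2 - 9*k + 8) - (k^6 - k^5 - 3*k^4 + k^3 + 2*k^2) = -k^6 + k^5 + 3*k^4 - k^3 - k^2 - 9*k + 8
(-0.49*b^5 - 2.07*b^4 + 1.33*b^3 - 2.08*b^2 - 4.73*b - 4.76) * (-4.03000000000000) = 1.9747*b^5 + 8.3421*b^4 - 5.3599*b^3 + 8.3824*b^2 + 19.0619*b + 19.1828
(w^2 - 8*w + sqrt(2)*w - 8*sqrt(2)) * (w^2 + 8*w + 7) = w^4 + sqrt(2)*w^3 - 57*w^2 - 57*sqrt(2)*w - 56*w - 56*sqrt(2)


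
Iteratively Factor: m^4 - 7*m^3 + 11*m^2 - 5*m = (m)*(m^3 - 7*m^2 + 11*m - 5) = m*(m - 1)*(m^2 - 6*m + 5) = m*(m - 5)*(m - 1)*(m - 1)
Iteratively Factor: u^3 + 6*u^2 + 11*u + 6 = (u + 3)*(u^2 + 3*u + 2) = (u + 2)*(u + 3)*(u + 1)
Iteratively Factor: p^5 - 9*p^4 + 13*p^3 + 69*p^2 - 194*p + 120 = (p - 5)*(p^4 - 4*p^3 - 7*p^2 + 34*p - 24) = (p - 5)*(p - 2)*(p^3 - 2*p^2 - 11*p + 12) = (p - 5)*(p - 4)*(p - 2)*(p^2 + 2*p - 3) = (p - 5)*(p - 4)*(p - 2)*(p - 1)*(p + 3)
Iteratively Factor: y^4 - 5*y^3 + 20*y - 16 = (y - 4)*(y^3 - y^2 - 4*y + 4) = (y - 4)*(y - 1)*(y^2 - 4) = (y - 4)*(y - 1)*(y + 2)*(y - 2)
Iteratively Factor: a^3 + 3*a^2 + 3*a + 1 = (a + 1)*(a^2 + 2*a + 1) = (a + 1)^2*(a + 1)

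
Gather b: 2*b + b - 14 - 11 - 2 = 3*b - 27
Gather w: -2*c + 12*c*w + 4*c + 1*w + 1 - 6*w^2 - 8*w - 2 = 2*c - 6*w^2 + w*(12*c - 7) - 1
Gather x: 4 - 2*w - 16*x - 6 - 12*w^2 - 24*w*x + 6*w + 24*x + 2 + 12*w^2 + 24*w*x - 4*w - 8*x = 0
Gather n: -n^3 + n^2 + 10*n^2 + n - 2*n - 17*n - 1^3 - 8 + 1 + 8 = -n^3 + 11*n^2 - 18*n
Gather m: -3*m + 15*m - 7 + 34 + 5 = 12*m + 32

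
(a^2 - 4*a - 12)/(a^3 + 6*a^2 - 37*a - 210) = (a + 2)/(a^2 + 12*a + 35)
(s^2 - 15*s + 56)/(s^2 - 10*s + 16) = (s - 7)/(s - 2)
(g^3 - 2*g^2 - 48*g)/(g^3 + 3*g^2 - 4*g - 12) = g*(g^2 - 2*g - 48)/(g^3 + 3*g^2 - 4*g - 12)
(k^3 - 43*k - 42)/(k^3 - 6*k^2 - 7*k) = (k + 6)/k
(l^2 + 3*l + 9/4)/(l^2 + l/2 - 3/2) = (l + 3/2)/(l - 1)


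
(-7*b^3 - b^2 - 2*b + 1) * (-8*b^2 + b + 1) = 56*b^5 + b^4 + 8*b^3 - 11*b^2 - b + 1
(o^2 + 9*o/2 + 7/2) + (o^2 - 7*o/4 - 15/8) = 2*o^2 + 11*o/4 + 13/8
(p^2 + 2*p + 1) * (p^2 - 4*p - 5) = p^4 - 2*p^3 - 12*p^2 - 14*p - 5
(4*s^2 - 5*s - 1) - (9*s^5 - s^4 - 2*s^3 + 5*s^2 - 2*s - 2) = -9*s^5 + s^4 + 2*s^3 - s^2 - 3*s + 1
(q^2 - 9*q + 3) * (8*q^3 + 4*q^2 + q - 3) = 8*q^5 - 68*q^4 - 11*q^3 + 30*q - 9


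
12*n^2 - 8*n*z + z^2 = (-6*n + z)*(-2*n + z)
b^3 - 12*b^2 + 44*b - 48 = (b - 6)*(b - 4)*(b - 2)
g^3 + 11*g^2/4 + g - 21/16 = (g - 1/2)*(g + 3/2)*(g + 7/4)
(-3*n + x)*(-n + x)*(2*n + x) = 6*n^3 - 5*n^2*x - 2*n*x^2 + x^3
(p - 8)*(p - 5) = p^2 - 13*p + 40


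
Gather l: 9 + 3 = 12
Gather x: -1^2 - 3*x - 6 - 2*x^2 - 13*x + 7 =-2*x^2 - 16*x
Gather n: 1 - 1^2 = 0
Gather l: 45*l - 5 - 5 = 45*l - 10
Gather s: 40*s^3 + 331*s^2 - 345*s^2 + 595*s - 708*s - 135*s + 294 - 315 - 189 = 40*s^3 - 14*s^2 - 248*s - 210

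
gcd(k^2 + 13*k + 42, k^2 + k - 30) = k + 6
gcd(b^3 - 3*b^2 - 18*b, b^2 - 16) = 1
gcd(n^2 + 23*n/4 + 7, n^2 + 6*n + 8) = n + 4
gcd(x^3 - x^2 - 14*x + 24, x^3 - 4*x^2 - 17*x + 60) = x^2 + x - 12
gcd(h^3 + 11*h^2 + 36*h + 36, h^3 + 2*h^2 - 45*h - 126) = h^2 + 9*h + 18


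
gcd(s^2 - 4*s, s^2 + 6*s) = s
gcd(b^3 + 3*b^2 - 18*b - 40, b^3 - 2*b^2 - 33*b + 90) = 1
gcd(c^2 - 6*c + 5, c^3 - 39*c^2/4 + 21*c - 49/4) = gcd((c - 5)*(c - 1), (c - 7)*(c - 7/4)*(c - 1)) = c - 1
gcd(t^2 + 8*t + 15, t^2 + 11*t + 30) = t + 5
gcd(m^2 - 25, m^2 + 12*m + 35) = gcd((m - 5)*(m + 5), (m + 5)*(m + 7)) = m + 5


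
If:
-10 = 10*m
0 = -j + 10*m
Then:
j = -10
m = -1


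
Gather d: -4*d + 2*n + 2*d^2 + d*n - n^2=2*d^2 + d*(n - 4) - n^2 + 2*n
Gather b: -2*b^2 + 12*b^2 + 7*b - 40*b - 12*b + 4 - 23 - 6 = 10*b^2 - 45*b - 25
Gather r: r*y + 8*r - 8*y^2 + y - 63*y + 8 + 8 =r*(y + 8) - 8*y^2 - 62*y + 16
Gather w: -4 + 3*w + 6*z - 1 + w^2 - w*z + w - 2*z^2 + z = w^2 + w*(4 - z) - 2*z^2 + 7*z - 5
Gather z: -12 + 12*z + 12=12*z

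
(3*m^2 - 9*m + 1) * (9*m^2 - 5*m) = 27*m^4 - 96*m^3 + 54*m^2 - 5*m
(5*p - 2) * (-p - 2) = -5*p^2 - 8*p + 4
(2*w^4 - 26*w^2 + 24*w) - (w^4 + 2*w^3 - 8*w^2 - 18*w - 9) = w^4 - 2*w^3 - 18*w^2 + 42*w + 9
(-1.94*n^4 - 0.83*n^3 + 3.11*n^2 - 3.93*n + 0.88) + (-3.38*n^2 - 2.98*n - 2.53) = -1.94*n^4 - 0.83*n^3 - 0.27*n^2 - 6.91*n - 1.65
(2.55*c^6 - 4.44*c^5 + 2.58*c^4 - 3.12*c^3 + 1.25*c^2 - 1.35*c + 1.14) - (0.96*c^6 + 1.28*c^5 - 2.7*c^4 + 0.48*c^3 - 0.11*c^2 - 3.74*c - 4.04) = 1.59*c^6 - 5.72*c^5 + 5.28*c^4 - 3.6*c^3 + 1.36*c^2 + 2.39*c + 5.18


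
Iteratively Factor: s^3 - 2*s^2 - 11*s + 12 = (s - 1)*(s^2 - s - 12) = (s - 1)*(s + 3)*(s - 4)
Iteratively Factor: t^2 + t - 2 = (t - 1)*(t + 2)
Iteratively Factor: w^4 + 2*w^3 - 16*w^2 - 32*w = (w)*(w^3 + 2*w^2 - 16*w - 32) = w*(w + 4)*(w^2 - 2*w - 8) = w*(w + 2)*(w + 4)*(w - 4)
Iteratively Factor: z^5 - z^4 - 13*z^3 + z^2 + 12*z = (z)*(z^4 - z^3 - 13*z^2 + z + 12) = z*(z + 3)*(z^3 - 4*z^2 - z + 4) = z*(z - 1)*(z + 3)*(z^2 - 3*z - 4) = z*(z - 1)*(z + 1)*(z + 3)*(z - 4)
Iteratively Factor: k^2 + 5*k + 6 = (k + 3)*(k + 2)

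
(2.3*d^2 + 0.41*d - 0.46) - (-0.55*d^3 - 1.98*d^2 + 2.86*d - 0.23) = 0.55*d^3 + 4.28*d^2 - 2.45*d - 0.23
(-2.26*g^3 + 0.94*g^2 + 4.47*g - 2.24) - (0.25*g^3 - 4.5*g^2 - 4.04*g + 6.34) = -2.51*g^3 + 5.44*g^2 + 8.51*g - 8.58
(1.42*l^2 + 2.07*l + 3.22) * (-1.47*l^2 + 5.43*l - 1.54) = -2.0874*l^4 + 4.6677*l^3 + 4.3199*l^2 + 14.2968*l - 4.9588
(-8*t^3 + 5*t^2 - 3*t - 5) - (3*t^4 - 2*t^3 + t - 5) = -3*t^4 - 6*t^3 + 5*t^2 - 4*t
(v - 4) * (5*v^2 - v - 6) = 5*v^3 - 21*v^2 - 2*v + 24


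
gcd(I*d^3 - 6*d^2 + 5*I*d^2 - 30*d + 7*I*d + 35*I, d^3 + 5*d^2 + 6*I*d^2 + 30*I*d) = d + 5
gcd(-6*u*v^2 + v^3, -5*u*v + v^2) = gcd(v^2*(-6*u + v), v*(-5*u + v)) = v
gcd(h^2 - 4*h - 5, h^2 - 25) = h - 5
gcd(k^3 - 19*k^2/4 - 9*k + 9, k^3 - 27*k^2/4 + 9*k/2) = k^2 - 27*k/4 + 9/2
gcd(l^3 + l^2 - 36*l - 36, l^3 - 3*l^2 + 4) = l + 1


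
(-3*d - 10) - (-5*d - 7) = 2*d - 3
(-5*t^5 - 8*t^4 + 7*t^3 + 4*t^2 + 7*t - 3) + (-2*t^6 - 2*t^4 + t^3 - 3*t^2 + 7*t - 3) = -2*t^6 - 5*t^5 - 10*t^4 + 8*t^3 + t^2 + 14*t - 6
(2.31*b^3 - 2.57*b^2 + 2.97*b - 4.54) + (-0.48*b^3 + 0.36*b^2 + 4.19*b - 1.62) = 1.83*b^3 - 2.21*b^2 + 7.16*b - 6.16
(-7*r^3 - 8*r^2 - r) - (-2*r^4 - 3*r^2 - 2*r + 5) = 2*r^4 - 7*r^3 - 5*r^2 + r - 5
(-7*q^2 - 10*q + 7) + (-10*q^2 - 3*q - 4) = -17*q^2 - 13*q + 3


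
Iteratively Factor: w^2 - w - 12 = (w + 3)*(w - 4)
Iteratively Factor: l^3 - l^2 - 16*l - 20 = (l + 2)*(l^2 - 3*l - 10) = (l - 5)*(l + 2)*(l + 2)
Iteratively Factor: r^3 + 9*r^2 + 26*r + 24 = (r + 2)*(r^2 + 7*r + 12) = (r + 2)*(r + 3)*(r + 4)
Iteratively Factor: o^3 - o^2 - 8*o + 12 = (o + 3)*(o^2 - 4*o + 4) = (o - 2)*(o + 3)*(o - 2)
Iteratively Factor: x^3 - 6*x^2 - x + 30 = (x + 2)*(x^2 - 8*x + 15) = (x - 5)*(x + 2)*(x - 3)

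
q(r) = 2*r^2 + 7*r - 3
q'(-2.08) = -1.32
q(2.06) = 19.91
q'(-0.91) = 3.36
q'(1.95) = 14.80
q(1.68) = 14.40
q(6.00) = 111.00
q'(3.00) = 19.00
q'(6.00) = 31.00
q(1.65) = 14.00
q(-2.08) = -8.91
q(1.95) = 18.26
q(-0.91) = -7.71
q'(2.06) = 15.24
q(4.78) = 76.16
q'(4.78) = 26.12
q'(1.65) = 13.60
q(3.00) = 36.00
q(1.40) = 10.72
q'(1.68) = 13.72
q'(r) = 4*r + 7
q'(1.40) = 12.60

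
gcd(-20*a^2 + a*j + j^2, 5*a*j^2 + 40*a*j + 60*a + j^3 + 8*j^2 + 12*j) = 5*a + j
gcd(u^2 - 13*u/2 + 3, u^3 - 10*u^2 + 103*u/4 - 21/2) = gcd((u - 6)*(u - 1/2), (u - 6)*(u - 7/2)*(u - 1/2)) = u^2 - 13*u/2 + 3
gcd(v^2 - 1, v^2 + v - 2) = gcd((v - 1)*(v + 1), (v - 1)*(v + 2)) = v - 1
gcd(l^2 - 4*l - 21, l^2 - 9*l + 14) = l - 7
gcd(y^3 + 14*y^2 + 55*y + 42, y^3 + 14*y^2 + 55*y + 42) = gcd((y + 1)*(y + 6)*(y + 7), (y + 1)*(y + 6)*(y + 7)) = y^3 + 14*y^2 + 55*y + 42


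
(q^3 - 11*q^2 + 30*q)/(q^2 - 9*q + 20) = q*(q - 6)/(q - 4)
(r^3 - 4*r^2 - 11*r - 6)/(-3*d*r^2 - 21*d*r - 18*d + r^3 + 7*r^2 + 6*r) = (r^2 - 5*r - 6)/(-3*d*r - 18*d + r^2 + 6*r)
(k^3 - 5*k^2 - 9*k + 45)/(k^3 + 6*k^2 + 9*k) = (k^2 - 8*k + 15)/(k*(k + 3))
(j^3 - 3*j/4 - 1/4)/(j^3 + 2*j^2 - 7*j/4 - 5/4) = (2*j + 1)/(2*j + 5)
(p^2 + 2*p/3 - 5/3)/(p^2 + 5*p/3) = (p - 1)/p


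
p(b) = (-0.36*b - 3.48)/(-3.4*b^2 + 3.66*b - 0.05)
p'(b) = (-0.36*b - 3.48)*(6.8*b - 3.66)/(-3.4*b^2 + 3.66*b - 0.05)^2 - 0.36/(-3.4*b^2 + 3.66*b - 0.05)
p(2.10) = 0.58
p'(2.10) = -0.78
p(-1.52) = 0.22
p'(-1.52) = 0.25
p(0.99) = -15.91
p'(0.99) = -204.31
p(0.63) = -4.09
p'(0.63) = -3.21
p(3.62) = 0.15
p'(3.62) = -0.09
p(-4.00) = 0.03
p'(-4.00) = 0.02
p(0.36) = -4.36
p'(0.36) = 5.96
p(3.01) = 0.23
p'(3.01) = -0.18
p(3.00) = 0.23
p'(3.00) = -0.18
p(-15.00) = -0.00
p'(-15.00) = 0.00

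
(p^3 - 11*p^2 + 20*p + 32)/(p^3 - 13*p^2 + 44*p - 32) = (p + 1)/(p - 1)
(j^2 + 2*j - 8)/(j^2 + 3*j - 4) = (j - 2)/(j - 1)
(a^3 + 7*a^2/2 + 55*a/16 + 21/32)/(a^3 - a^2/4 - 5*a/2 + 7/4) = (8*a^2 + 14*a + 3)/(8*(a^2 - 2*a + 1))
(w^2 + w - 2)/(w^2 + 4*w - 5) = (w + 2)/(w + 5)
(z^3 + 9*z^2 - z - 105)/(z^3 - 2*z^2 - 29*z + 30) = (z^2 + 4*z - 21)/(z^2 - 7*z + 6)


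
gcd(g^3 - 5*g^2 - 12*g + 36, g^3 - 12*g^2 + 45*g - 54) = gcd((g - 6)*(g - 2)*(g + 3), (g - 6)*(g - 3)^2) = g - 6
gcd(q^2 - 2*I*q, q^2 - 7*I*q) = q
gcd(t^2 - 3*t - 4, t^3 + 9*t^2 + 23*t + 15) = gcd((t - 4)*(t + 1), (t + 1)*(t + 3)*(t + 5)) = t + 1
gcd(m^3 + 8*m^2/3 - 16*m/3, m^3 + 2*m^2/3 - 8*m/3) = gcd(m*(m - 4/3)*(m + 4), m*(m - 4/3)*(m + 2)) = m^2 - 4*m/3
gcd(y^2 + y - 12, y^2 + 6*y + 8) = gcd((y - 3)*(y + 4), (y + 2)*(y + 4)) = y + 4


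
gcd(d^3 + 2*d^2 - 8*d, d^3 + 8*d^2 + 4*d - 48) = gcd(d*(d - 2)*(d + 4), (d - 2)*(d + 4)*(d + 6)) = d^2 + 2*d - 8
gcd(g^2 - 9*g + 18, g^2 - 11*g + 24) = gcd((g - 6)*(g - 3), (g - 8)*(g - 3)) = g - 3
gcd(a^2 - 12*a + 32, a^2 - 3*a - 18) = 1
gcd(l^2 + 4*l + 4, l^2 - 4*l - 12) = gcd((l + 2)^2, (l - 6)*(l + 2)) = l + 2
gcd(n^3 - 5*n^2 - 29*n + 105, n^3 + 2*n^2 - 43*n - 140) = n^2 - 2*n - 35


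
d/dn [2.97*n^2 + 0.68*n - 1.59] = 5.94*n + 0.68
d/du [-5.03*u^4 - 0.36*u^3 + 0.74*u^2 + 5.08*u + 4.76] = -20.12*u^3 - 1.08*u^2 + 1.48*u + 5.08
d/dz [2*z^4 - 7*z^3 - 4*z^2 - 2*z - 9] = 8*z^3 - 21*z^2 - 8*z - 2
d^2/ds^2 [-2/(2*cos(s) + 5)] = 4*(-5*cos(s) + cos(2*s) - 3)/(2*cos(s) + 5)^3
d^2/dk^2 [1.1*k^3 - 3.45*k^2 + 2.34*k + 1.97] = 6.6*k - 6.9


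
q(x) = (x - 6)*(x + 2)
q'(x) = 2*x - 4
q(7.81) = 17.76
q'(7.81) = 11.62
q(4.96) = -7.24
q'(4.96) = 5.92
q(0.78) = -14.51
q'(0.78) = -2.44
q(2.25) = -15.94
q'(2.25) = 0.50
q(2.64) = -15.59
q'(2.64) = 1.28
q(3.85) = -12.58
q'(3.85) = 3.70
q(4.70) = -8.71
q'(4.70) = 5.40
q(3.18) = -14.61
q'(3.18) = 2.36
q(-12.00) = 180.00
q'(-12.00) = -28.00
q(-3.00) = 9.00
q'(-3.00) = -10.00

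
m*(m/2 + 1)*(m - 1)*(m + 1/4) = m^4/2 + 5*m^3/8 - 7*m^2/8 - m/4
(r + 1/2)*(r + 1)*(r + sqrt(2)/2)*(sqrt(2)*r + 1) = sqrt(2)*r^4 + 2*r^3 + 3*sqrt(2)*r^3/2 + sqrt(2)*r^2 + 3*r^2 + r + 3*sqrt(2)*r/4 + sqrt(2)/4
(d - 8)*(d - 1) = d^2 - 9*d + 8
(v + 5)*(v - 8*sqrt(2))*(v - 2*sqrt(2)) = v^3 - 10*sqrt(2)*v^2 + 5*v^2 - 50*sqrt(2)*v + 32*v + 160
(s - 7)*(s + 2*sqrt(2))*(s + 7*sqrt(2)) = s^3 - 7*s^2 + 9*sqrt(2)*s^2 - 63*sqrt(2)*s + 28*s - 196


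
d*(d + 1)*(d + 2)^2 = d^4 + 5*d^3 + 8*d^2 + 4*d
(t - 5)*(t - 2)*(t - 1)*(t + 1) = t^4 - 7*t^3 + 9*t^2 + 7*t - 10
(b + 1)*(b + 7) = b^2 + 8*b + 7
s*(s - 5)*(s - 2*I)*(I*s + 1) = I*s^4 + 3*s^3 - 5*I*s^3 - 15*s^2 - 2*I*s^2 + 10*I*s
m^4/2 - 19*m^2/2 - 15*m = m*(m/2 + 1)*(m - 5)*(m + 3)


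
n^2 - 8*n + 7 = (n - 7)*(n - 1)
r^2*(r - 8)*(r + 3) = r^4 - 5*r^3 - 24*r^2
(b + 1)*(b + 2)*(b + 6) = b^3 + 9*b^2 + 20*b + 12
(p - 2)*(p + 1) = p^2 - p - 2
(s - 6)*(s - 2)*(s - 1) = s^3 - 9*s^2 + 20*s - 12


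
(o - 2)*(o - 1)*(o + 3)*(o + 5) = o^4 + 5*o^3 - 7*o^2 - 29*o + 30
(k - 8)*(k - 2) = k^2 - 10*k + 16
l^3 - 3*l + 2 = (l - 1)^2*(l + 2)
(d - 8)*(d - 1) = d^2 - 9*d + 8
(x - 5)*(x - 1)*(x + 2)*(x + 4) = x^4 - 23*x^2 - 18*x + 40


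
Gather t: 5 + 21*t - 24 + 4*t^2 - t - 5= 4*t^2 + 20*t - 24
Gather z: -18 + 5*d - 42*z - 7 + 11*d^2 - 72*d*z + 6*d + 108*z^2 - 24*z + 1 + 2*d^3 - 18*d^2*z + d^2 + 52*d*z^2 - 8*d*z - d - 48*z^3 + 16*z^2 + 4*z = 2*d^3 + 12*d^2 + 10*d - 48*z^3 + z^2*(52*d + 124) + z*(-18*d^2 - 80*d - 62) - 24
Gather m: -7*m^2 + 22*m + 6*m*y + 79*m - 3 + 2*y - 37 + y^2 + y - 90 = -7*m^2 + m*(6*y + 101) + y^2 + 3*y - 130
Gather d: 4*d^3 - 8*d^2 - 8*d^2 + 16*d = 4*d^3 - 16*d^2 + 16*d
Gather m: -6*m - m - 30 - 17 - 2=-7*m - 49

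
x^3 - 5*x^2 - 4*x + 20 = (x - 5)*(x - 2)*(x + 2)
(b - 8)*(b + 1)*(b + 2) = b^3 - 5*b^2 - 22*b - 16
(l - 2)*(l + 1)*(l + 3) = l^3 + 2*l^2 - 5*l - 6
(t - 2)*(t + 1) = t^2 - t - 2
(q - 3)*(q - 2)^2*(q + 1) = q^4 - 6*q^3 + 9*q^2 + 4*q - 12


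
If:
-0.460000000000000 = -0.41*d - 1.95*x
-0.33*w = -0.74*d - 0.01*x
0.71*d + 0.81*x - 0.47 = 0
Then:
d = 0.52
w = 1.16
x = 0.13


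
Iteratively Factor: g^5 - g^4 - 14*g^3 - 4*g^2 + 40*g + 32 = (g + 1)*(g^4 - 2*g^3 - 12*g^2 + 8*g + 32) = (g - 2)*(g + 1)*(g^3 - 12*g - 16) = (g - 4)*(g - 2)*(g + 1)*(g^2 + 4*g + 4) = (g - 4)*(g - 2)*(g + 1)*(g + 2)*(g + 2)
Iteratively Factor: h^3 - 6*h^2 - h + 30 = (h - 5)*(h^2 - h - 6) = (h - 5)*(h - 3)*(h + 2)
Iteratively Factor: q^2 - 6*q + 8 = (q - 2)*(q - 4)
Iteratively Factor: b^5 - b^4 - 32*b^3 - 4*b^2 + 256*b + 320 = (b - 5)*(b^4 + 4*b^3 - 12*b^2 - 64*b - 64) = (b - 5)*(b - 4)*(b^3 + 8*b^2 + 20*b + 16) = (b - 5)*(b - 4)*(b + 4)*(b^2 + 4*b + 4) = (b - 5)*(b - 4)*(b + 2)*(b + 4)*(b + 2)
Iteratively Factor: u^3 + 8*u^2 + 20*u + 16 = (u + 2)*(u^2 + 6*u + 8) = (u + 2)*(u + 4)*(u + 2)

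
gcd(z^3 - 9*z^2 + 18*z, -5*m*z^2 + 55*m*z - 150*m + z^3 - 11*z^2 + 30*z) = z - 6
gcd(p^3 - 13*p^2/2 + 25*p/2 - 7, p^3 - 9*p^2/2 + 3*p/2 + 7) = p^2 - 11*p/2 + 7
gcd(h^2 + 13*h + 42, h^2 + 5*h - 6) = h + 6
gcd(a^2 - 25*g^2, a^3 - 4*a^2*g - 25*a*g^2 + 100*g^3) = a^2 - 25*g^2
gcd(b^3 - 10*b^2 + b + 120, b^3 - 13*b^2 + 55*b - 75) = b - 5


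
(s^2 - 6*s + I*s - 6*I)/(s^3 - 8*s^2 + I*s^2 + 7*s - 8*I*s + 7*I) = (s - 6)/(s^2 - 8*s + 7)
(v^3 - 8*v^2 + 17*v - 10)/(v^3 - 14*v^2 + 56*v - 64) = (v^2 - 6*v + 5)/(v^2 - 12*v + 32)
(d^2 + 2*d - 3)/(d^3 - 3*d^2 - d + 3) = (d + 3)/(d^2 - 2*d - 3)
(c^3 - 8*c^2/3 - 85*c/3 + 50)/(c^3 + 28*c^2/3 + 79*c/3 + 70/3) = (3*c^2 - 23*c + 30)/(3*c^2 + 13*c + 14)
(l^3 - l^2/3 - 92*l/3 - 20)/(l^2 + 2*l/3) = l - 1 - 30/l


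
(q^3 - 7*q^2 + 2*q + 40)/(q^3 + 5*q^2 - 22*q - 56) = (q - 5)/(q + 7)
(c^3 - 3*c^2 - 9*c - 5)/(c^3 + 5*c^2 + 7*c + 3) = (c - 5)/(c + 3)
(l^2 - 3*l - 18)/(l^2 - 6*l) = (l + 3)/l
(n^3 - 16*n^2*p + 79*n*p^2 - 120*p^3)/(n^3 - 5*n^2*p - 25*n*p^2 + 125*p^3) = (-n^2 + 11*n*p - 24*p^2)/(-n^2 + 25*p^2)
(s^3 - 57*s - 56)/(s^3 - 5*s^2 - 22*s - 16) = (s + 7)/(s + 2)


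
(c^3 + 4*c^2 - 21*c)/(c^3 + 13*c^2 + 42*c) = (c - 3)/(c + 6)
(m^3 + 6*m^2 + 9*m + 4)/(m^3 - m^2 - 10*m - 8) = (m^2 + 5*m + 4)/(m^2 - 2*m - 8)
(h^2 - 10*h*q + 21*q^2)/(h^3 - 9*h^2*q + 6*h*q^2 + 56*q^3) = (-h + 3*q)/(-h^2 + 2*h*q + 8*q^2)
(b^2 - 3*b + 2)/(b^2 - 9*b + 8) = (b - 2)/(b - 8)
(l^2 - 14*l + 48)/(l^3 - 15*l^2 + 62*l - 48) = 1/(l - 1)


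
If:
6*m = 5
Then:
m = 5/6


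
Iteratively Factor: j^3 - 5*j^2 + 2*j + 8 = (j - 4)*(j^2 - j - 2) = (j - 4)*(j + 1)*(j - 2)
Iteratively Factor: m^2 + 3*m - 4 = (m - 1)*(m + 4)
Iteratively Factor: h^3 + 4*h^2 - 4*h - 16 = (h + 2)*(h^2 + 2*h - 8) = (h + 2)*(h + 4)*(h - 2)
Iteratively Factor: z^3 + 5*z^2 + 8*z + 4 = (z + 1)*(z^2 + 4*z + 4) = (z + 1)*(z + 2)*(z + 2)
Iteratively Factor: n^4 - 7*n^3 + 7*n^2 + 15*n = (n - 3)*(n^3 - 4*n^2 - 5*n) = (n - 5)*(n - 3)*(n^2 + n) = n*(n - 5)*(n - 3)*(n + 1)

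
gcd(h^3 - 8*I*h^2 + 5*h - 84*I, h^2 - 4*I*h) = h - 4*I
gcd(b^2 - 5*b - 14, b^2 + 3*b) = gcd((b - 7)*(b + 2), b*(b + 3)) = 1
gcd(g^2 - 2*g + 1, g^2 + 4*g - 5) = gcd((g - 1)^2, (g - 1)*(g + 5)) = g - 1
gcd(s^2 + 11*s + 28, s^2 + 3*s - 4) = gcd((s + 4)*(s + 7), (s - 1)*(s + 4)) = s + 4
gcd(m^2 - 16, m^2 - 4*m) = m - 4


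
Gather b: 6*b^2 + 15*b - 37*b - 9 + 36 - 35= 6*b^2 - 22*b - 8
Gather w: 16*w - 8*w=8*w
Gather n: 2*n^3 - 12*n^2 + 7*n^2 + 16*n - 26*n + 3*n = 2*n^3 - 5*n^2 - 7*n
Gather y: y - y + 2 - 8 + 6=0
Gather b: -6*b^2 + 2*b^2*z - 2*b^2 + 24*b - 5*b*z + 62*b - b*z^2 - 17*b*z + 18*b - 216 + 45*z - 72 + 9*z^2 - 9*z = b^2*(2*z - 8) + b*(-z^2 - 22*z + 104) + 9*z^2 + 36*z - 288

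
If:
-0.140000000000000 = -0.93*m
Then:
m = 0.15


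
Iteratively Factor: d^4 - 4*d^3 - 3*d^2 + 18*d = (d)*(d^3 - 4*d^2 - 3*d + 18) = d*(d + 2)*(d^2 - 6*d + 9) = d*(d - 3)*(d + 2)*(d - 3)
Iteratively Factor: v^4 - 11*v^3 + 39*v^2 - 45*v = (v)*(v^3 - 11*v^2 + 39*v - 45) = v*(v - 3)*(v^2 - 8*v + 15) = v*(v - 3)^2*(v - 5)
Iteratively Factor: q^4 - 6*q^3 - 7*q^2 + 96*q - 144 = (q - 3)*(q^3 - 3*q^2 - 16*q + 48) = (q - 3)^2*(q^2 - 16) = (q - 3)^2*(q + 4)*(q - 4)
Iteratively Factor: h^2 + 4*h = (h)*(h + 4)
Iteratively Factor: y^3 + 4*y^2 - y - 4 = (y - 1)*(y^2 + 5*y + 4) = (y - 1)*(y + 1)*(y + 4)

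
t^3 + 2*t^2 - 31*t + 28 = (t - 4)*(t - 1)*(t + 7)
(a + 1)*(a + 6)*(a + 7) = a^3 + 14*a^2 + 55*a + 42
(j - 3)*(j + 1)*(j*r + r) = j^3*r - j^2*r - 5*j*r - 3*r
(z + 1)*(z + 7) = z^2 + 8*z + 7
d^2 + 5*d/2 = d*(d + 5/2)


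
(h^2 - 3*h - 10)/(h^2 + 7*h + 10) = (h - 5)/(h + 5)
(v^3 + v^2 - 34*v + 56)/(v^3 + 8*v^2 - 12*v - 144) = (v^2 + 5*v - 14)/(v^2 + 12*v + 36)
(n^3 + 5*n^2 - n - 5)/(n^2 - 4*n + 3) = (n^2 + 6*n + 5)/(n - 3)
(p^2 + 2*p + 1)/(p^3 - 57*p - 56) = (p + 1)/(p^2 - p - 56)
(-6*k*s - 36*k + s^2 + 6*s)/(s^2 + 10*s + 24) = (-6*k + s)/(s + 4)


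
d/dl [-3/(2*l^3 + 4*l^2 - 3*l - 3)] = 3*(6*l^2 + 8*l - 3)/(2*l^3 + 4*l^2 - 3*l - 3)^2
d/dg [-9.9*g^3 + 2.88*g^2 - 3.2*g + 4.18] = -29.7*g^2 + 5.76*g - 3.2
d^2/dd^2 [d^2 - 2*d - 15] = 2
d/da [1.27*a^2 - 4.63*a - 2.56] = 2.54*a - 4.63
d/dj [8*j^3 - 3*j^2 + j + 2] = 24*j^2 - 6*j + 1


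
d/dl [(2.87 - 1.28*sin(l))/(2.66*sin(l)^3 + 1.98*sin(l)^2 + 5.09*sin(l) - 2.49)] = (6.8096*sin(l)^3 - 20.3682*sin(l)^2 - 11.3652*sin(l) - 11.4211)*cos(l)/(7.0756*sin(l)^6 + 10.5336*sin(l)^5 + 30.9992*sin(l)^4 + 6.9096*sin(l)^3 + 16.0477*sin(l)^2 - 25.3482*sin(l) + 6.2001)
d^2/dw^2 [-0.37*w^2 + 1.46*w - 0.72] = -0.740000000000000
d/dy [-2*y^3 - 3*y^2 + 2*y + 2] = -6*y^2 - 6*y + 2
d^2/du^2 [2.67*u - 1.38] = 0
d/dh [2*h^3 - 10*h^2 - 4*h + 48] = 6*h^2 - 20*h - 4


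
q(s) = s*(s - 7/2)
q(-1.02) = 4.61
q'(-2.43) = -8.36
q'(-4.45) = -12.40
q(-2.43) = 14.41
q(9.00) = 49.50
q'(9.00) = 14.50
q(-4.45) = 35.38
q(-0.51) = 2.05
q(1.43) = -2.96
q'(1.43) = -0.64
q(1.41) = -2.95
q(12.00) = 102.00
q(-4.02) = 30.23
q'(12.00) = 20.50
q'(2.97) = 2.44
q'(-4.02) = -11.54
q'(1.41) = -0.68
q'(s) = 2*s - 7/2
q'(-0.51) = -4.52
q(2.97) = -1.57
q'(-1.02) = -5.54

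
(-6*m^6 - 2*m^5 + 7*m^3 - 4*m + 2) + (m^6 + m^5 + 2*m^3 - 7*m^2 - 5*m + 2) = -5*m^6 - m^5 + 9*m^3 - 7*m^2 - 9*m + 4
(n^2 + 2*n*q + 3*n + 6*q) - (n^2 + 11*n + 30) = 2*n*q - 8*n + 6*q - 30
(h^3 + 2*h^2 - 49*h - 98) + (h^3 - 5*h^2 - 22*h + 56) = 2*h^3 - 3*h^2 - 71*h - 42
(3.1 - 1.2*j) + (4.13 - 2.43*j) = 7.23 - 3.63*j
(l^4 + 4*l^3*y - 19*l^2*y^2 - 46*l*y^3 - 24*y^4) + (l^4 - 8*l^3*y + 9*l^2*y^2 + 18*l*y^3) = 2*l^4 - 4*l^3*y - 10*l^2*y^2 - 28*l*y^3 - 24*y^4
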